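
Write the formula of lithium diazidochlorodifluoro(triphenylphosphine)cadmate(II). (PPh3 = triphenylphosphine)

Ligands: 2 azido (N3, -1), 1 chloro (Cl, -1), 1 triphenylphosphine (PPh3, neutral), 2 fluoro (F, -1). Ligand charge sum = -5.
Charge balance with lithium (+1) requires 1 complex ion per 3 lithium.

Li3[CdClF2(N3)2(PPh3)]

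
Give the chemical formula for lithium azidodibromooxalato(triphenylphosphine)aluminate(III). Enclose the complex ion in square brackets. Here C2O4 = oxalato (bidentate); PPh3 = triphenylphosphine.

Li2[AlBr2(C2O4)(N3)(PPh3)]

Ligands: 1 azido (N3, -1), 2 bromo (Br, -1), 1 oxalato (C2O4, -2), 1 triphenylphosphine (PPh3, neutral). Ligand charge sum = -5.
With Al in oxidation state +3, the complex ion is [Al...]^2−.
Charge balance with lithium (+1) requires 1 complex ion per 2 lithium.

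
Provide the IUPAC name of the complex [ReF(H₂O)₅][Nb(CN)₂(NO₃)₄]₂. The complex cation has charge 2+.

pentaaquafluororhenium(III) dicyanotetranitratoniobate(V)

Both ions are complex: the cation is named first with the plain metal name, the anion second with the -ate form; each ion's ligands are alphabetised independently.
The complex cation is given as 2+; its ligand charges sum to -1, so Re = +3.
With 2 anions per cation, each anion must be 2/2 = 1−.
Anion: ligand charges sum to -6; for the ion to be 1−, Nb = +5.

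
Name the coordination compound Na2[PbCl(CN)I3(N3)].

sodium azidochlorocyanotriiodoplumbate(IV)

The 2 sodium counter-ions carry a total charge of +2, so each complex ion is 2−.
Ligand charges: 1×cyano (-1 each), 1×azido (-1 each), 3×iodo (-1 each), 1×chloro (-1 each); total -6. So Pb + (-6) = 2−, giving Pb = +4.
The complex ion is anionic, so lead takes the -ate form plumbate(IV).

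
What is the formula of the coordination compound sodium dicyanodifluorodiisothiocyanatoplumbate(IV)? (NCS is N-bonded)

Na2[Pb(CN)2F2(NCS)2]

Ligands: 2 cyano (CN, -1), 2 fluoro (F, -1), 2 isothiocyanato (NCS, -1). Ligand charge sum = -6.
Charge balance with sodium (+1) requires 1 complex ion per 2 sodium.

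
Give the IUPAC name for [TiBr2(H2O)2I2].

There is no counter-ion, so the complex is neutral overall.
Ligand charges: 2×bromo (-1 each), 2×aqua (neutral), 2×iodo (-1 each); total -4. So Ti + (-4) = 0, giving Ti = +4.
Ligands are named alphabetically: aqua before bromo before iodo.

diaquadibromodiiodotitanium(IV)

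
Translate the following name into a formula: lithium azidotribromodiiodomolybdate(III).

Li3[MoBr3I2(N3)]

Ligands: 3 bromo (Br, -1), 1 azido (N3, -1), 2 iodo (I, -1). Ligand charge sum = -6.
With Mo in oxidation state +3, the complex ion is [Mo...]^3−.
Charge balance with lithium (+1) requires 1 complex ion per 3 lithium.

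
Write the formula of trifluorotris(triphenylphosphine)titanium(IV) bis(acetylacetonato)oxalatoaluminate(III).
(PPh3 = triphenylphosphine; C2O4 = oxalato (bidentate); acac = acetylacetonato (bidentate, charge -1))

Cation [Ti…]: ligand charges -3, Ti(IV) ⇒ ion charge 1+.
Anion [Al…]: ligand charges -4, Al(III) ⇒ ion charge 1−.

[TiF3(PPh3)3][Al(acac)2(C2O4)]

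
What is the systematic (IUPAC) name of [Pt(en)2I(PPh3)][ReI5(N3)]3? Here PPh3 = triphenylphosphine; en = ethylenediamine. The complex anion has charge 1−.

bis(ethylenediamine)iodo(triphenylphosphine)platinum(IV) azidopentaiodorhenate(V)

Both ions are complex: the cation is named first with the plain metal name, the anion second with the -ate form; each ion's ligands are alphabetised independently.
The complex anion is given as 1−; its ligand charges sum to -6, so Re = +5.
With 3 anions per cation, the cation must be 3×1 = 3+.
Cation: ligand charges sum to -1; for the ion to be 3+, Pt = +4.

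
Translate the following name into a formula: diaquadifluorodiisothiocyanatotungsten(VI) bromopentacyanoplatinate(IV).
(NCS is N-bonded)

Cation [W…]: ligand charges -4, W(VI) ⇒ ion charge 2+.
Anion [Pt…]: ligand charges -6, Pt(IV) ⇒ ion charge 2−.
One 2+ cation balances one 2− anion.

[WF2(H2O)2(NCS)2][PtBr(CN)5]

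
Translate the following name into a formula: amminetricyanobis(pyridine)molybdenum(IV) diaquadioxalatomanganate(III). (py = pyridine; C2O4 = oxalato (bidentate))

Cation [Mo…]: ligand charges -3, Mo(IV) ⇒ ion charge 1+.
Anion [Mn…]: ligand charges -4, Mn(III) ⇒ ion charge 1−.
One 1+ cation balances one 1− anion.

[Mo(CN)3(NH3)(py)2][Mn(C2O4)2(H2O)2]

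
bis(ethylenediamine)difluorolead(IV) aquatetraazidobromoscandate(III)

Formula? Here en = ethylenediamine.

[Pb(en)2F2][ScBr(H2O)(N3)4]

Cation [Pb…]: ligand charges -2, Pb(IV) ⇒ ion charge 2+.
Anion [Sc…]: ligand charges -5, Sc(III) ⇒ ion charge 2−.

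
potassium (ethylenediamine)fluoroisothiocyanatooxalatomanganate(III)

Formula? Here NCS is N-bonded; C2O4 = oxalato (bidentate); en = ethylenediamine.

Ligands: 1 isothiocyanato (NCS, -1), 1 fluoro (F, -1), 1 oxalato (C2O4, -2), 1 ethylenediamine (en, neutral). Ligand charge sum = -4.
With Mn in oxidation state +3, the complex ion is [Mn...]^1−.
Charge balance with potassium (+1) requires 1 complex ion per 1 potassium.

K[Mn(C2O4)(en)F(NCS)]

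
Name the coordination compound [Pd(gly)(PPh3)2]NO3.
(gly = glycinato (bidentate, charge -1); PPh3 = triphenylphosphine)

The 1 nitrate counter-ion carries a total charge of -1, so each complex ion is 1+.
Ligand charges: 1×glycinato (-1 each), 2×triphenylphosphine (neutral); total -1. So Pd + (-1) = 1+, giving Pd = +2.
Ligands are named alphabetically: glycinato before triphenylphosphine.

(glycinato)bis(triphenylphosphine)palladium(II) nitrate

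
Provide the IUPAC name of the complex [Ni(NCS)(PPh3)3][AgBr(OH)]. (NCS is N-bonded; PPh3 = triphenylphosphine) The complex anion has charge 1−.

The complex anion is given as 1−; its ligand charges sum to -2, so Ag = +1.
A 1:1 salt means the cation carries the equal and opposite charge, 1+.
Cation: ligand charges sum to -1; for the ion to be 1+, Ni = +2.

isothiocyanatotris(triphenylphosphine)nickel(II) bromohydroxoargentate(I)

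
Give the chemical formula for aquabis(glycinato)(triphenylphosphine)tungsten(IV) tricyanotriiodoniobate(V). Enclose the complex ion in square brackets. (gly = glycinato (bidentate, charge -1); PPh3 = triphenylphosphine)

Cation [W…]: ligand charges -2, W(IV) ⇒ ion charge 2+.
Anion [Nb…]: ligand charges -6, Nb(V) ⇒ ion charge 1−.
One 2+ cation requires 2 of the 1− anion.

[W(gly)2(H2O)(PPh3)][Nb(CN)3I3]2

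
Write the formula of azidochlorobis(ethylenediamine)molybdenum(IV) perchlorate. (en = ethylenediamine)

Ligands: 1 chloro (Cl, -1), 1 azido (N3, -1), 2 ethylenediamine (en, neutral). Ligand charge sum = -2.
Charge balance with perchlorate (-1) requires 1 complex ion per 2 perchlorate.

[MoCl(en)2(N3)](ClO4)2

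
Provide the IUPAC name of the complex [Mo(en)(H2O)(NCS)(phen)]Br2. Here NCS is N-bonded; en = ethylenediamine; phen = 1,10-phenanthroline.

The 2 bromide counter-ions carry a total charge of -2, so each complex ion is 2+.
Ligand charges: 1×isothiocyanato (-1 each), 1×ethylenediamine (neutral), 1×1,10-phenanthroline (neutral), 1×aqua (neutral); total -1. So Mo + (-1) = 2+, giving Mo = +3.
Ligands are named alphabetically: aqua before ethylenediamine before isothiocyanato before phenanthroline.

aqua(ethylenediamine)isothiocyanato(1,10-phenanthroline)molybdenum(III) bromide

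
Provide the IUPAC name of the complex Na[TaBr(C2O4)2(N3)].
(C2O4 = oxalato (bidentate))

The 1 sodium counter-ion carries a total charge of +1, so each complex ion is 1−.
Ligand charges: 1×bromo (-1 each), 2×oxalato (-2 each), 1×azido (-1 each); total -6. So Ta + (-6) = 1−, giving Ta = +5.
Ligands are named alphabetically: azido before bromo before oxalato.
The complex ion is anionic, so tantalum takes the -ate form tantalate(V).

sodium azidobromodioxalatotantalate(V)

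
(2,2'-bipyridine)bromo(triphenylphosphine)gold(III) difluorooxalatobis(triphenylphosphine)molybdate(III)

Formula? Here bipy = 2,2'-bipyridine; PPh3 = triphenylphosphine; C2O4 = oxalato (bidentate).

Cation [Au…]: ligand charges -1, Au(III) ⇒ ion charge 2+.
Anion [Mo…]: ligand charges -4, Mo(III) ⇒ ion charge 1−.
One 2+ cation requires 2 of the 1− anion.

[Au(bipy)Br(PPh3)][Mo(C2O4)F2(PPh3)2]2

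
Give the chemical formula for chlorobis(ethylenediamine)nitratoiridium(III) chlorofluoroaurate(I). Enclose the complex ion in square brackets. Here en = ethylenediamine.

[IrCl(en)2(NO3)][AuClF]

Cation [Ir…]: ligand charges -2, Ir(III) ⇒ ion charge 1+.
Anion [Au…]: ligand charges -2, Au(I) ⇒ ion charge 1−.
One 1+ cation balances one 1− anion.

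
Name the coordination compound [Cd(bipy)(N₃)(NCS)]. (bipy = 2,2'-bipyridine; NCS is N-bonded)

azido(2,2'-bipyridine)isothiocyanatocadmium(II)

There is no counter-ion, so the complex is neutral overall.
Ligand charges: 1×2,2'-bipyridine (neutral), 1×azido (-1 each), 1×isothiocyanato (-1 each); total -2. So Cd + (-2) = 0, giving Cd = +2.
Ligands are named alphabetically: azido before bipyridine before isothiocyanato.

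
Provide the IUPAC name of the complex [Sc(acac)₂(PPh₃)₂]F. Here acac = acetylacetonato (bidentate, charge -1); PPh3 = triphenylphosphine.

The 1 fluoride counter-ion carries a total charge of -1, so each complex ion is 1+.
Ligand charges: 2×acetylacetonato (-1 each), 2×triphenylphosphine (neutral); total -2. So Sc + (-2) = 1+, giving Sc = +3.
Ligands are named alphabetically: acetylacetonato before triphenylphosphine.

bis(acetylacetonato)bis(triphenylphosphine)scandium(III) fluoride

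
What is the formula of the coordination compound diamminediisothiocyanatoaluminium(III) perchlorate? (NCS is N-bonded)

[Al(NCS)2(NH3)2]ClO4

Ligands: 2 isothiocyanato (NCS, -1), 2 ammine (NH3, neutral). Ligand charge sum = -2.
With Al in oxidation state +3, the complex ion is [Al...]^1+.
Charge balance with perchlorate (-1) requires 1 complex ion per 1 perchlorate.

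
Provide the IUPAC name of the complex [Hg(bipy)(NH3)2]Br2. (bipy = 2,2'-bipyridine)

diammine(2,2'-bipyridine)mercury(II) bromide

The 2 bromide counter-ions carry a total charge of -2, so each complex ion is 2+.
Ligand charges: 2×ammine (neutral), 1×2,2'-bipyridine (neutral); total 0. So Hg + (0) = 2+, giving Hg = +2.
Ligands are named alphabetically: ammine before bipyridine.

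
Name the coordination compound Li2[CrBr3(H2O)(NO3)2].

The 2 lithium counter-ions carry a total charge of +2, so each complex ion is 2−.
Ligand charges: 2×nitrato (-1 each), 3×bromo (-1 each), 1×aqua (neutral); total -5. So Cr + (-5) = 2−, giving Cr = +3.
Ligands are named alphabetically: aqua before bromo before nitrato.
The complex ion is anionic, so chromium takes the -ate form chromate(III).

lithium aquatribromodinitratochromate(III)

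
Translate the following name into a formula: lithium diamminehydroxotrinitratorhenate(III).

Ligands: 3 nitrato (NO3, -1), 2 ammine (NH3, neutral), 1 hydroxo (OH, -1). Ligand charge sum = -4.
Charge balance with lithium (+1) requires 1 complex ion per 1 lithium.

Li[Re(NH3)2(NO3)3(OH)]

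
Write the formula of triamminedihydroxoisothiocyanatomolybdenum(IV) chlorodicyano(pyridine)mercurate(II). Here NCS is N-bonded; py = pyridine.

Cation [Mo…]: ligand charges -3, Mo(IV) ⇒ ion charge 1+.
Anion [Hg…]: ligand charges -3, Hg(II) ⇒ ion charge 1−.
One 1+ cation balances one 1− anion.

[Mo(NCS)(NH3)3(OH)2][HgCl(CN)2(py)]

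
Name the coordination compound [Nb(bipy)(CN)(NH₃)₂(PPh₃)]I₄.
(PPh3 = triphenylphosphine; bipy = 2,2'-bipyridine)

diammine(2,2'-bipyridine)cyano(triphenylphosphine)niobium(V) iodide

The 4 iodide counter-ions carry a total charge of -4, so each complex ion is 4+.
Ligand charges: 2×ammine (neutral), 1×triphenylphosphine (neutral), 1×2,2'-bipyridine (neutral), 1×cyano (-1 each); total -1. So Nb + (-1) = 4+, giving Nb = +5.
Ligands are named alphabetically: ammine before bipyridine before cyano before triphenylphosphine.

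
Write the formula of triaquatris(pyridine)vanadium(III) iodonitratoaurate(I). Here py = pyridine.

[V(H2O)3(py)3][AuI(NO3)]3

Cation [V…]: ligand charges 0, V(III) ⇒ ion charge 3+.
Anion [Au…]: ligand charges -2, Au(I) ⇒ ion charge 1−.
One 3+ cation requires 3 of the 1− anion.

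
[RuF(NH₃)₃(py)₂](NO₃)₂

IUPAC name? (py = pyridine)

The 2 nitrate counter-ions carry a total charge of -2, so each complex ion is 2+.
Ligand charges: 1×fluoro (-1 each), 3×ammine (neutral), 2×pyridine (neutral); total -1. So Ru + (-1) = 2+, giving Ru = +3.
Ligands are named alphabetically: ammine before fluoro before pyridine.

triamminefluorobis(pyridine)ruthenium(III) nitrate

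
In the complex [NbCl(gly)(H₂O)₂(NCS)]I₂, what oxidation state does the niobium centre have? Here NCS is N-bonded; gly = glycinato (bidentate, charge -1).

2 iodide outside the brackets (-1 each) → the complex ion is 2+.
Ligand charges: 1×NCS = -1; 2×H2O neutral; 1×gly = -1; 1×Cl = -1; sum -3.
Nb + (-3) = 2+ ⇒ Nb is +5.

+5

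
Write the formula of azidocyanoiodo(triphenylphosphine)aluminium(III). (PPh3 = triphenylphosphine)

[Al(CN)I(N3)(PPh3)]

Ligands: 1 cyano (CN, -1), 1 iodo (I, -1), 1 azido (N3, -1), 1 triphenylphosphine (PPh3, neutral). Ligand charge sum = -3.
With Al in oxidation state +3, the complex ion is [Al...].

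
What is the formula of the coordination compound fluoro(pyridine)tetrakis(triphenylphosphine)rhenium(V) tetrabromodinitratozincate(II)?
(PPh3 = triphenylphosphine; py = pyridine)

[ReF(PPh3)4(py)][ZnBr4(NO3)2]

Cation [Re…]: ligand charges -1, Re(V) ⇒ ion charge 4+.
Anion [Zn…]: ligand charges -6, Zn(II) ⇒ ion charge 4−.
One 4+ cation balances one 4− anion.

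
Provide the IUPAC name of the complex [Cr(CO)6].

There is no counter-ion, so the complex is neutral overall.
Ligand charges: 6×carbonyl (neutral); total 0. So Cr + (0) = 0, giving Cr = 0.

hexacarbonylchromium(0)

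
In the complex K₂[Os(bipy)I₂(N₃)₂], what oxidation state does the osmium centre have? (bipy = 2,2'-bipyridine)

2 potassium outside the brackets (+1 each) → the complex ion is 2−.
Ligand charges: 1×bipy neutral; 2×N3 = -2; 2×I = -2; sum -4.
Os + (-4) = 2− ⇒ Os is +2.

+2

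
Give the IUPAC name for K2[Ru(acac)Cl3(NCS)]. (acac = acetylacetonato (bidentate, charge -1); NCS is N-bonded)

The 2 potassium counter-ions carry a total charge of +2, so each complex ion is 2−.
Ligand charges: 1×acetylacetonato (-1 each), 3×chloro (-1 each), 1×isothiocyanato (-1 each); total -5. So Ru + (-5) = 2−, giving Ru = +3.
The complex ion is anionic, so ruthenium takes the -ate form ruthenate(III).

potassium (acetylacetonato)trichloroisothiocyanatoruthenate(III)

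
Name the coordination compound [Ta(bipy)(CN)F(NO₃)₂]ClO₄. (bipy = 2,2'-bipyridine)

(2,2'-bipyridine)cyanofluorodinitratotantalum(V) perchlorate

The 1 perchlorate counter-ion carries a total charge of -1, so each complex ion is 1+.
Ligand charges: 1×2,2'-bipyridine (neutral), 1×cyano (-1 each), 2×nitrato (-1 each), 1×fluoro (-1 each); total -4. So Ta + (-4) = 1+, giving Ta = +5.
Ligands are named alphabetically: bipyridine before cyano before fluoro before nitrato.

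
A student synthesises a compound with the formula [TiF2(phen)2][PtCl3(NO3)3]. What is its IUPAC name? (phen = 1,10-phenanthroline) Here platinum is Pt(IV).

difluorobis(1,10-phenanthroline)titanium(IV) trichlorotrinitratoplatinate(IV)

Both ions are complex: the cation is named first with the plain metal name, the anion second with the -ate form; each ion's ligands are alphabetised independently.
Pt is given as +4; the anion's ligand charges sum to -6, so the complex anion is 2−.
A 1:1 salt means the cation carries the equal and opposite charge, 2+.
Cation: ligand charges sum to -2; for the ion to be 2+, Ti = +4.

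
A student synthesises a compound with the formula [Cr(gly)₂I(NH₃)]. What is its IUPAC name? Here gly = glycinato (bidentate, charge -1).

amminebis(glycinato)iodochromium(III)

There is no counter-ion, so the complex is neutral overall.
Ligand charges: 1×ammine (neutral), 1×iodo (-1 each), 2×glycinato (-1 each); total -3. So Cr + (-3) = 0, giving Cr = +3.
Ligands are named alphabetically: ammine before glycinato before iodo.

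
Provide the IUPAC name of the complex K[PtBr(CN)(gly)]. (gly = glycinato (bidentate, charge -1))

The 1 potassium counter-ion carries a total charge of +1, so each complex ion is 1−.
Ligand charges: 1×cyano (-1 each), 1×glycinato (-1 each), 1×bromo (-1 each); total -3. So Pt + (-3) = 1−, giving Pt = +2.
The complex ion is anionic, so platinum takes the -ate form platinate(II).

potassium bromocyano(glycinato)platinate(II)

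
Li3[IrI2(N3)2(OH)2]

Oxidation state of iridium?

+3

3 lithium outside the brackets (+1 each) → the complex ion is 3−.
Ligand charges: 2×I = -2; 2×OH = -2; 2×N3 = -2; sum -6.
Ir + (-6) = 3− ⇒ Ir is +3.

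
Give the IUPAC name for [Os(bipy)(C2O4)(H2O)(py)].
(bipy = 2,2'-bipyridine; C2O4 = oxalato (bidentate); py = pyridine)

There is no counter-ion, so the complex is neutral overall.
Ligand charges: 1×2,2'-bipyridine (neutral), 1×oxalato (-2 each), 1×aqua (neutral), 1×pyridine (neutral); total -2. So Os + (-2) = 0, giving Os = +2.
Ligands are named alphabetically: aqua before bipyridine before oxalato before pyridine.

aqua(2,2'-bipyridine)oxalato(pyridine)osmium(II)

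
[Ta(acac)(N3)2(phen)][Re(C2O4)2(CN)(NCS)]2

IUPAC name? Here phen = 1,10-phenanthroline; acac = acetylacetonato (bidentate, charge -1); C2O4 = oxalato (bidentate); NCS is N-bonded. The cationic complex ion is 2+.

(acetylacetonato)diazido(1,10-phenanthroline)tantalum(V) cyanoisothiocyanatodioxalatorhenate(V)

The complex cation is given as 2+; its ligand charges sum to -3, so Ta = +5.
With 2 anions per cation, each anion must be 2/2 = 1−.
Anion: ligand charges sum to -6; for the ion to be 1−, Re = +5.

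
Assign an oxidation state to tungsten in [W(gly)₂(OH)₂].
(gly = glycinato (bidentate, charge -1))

+4

No counter-ion: the bracketed complex is neutral.
Ligand charges: 2×gly = -2; 2×OH = -2; sum -4.
W + (-4) = 0 ⇒ W is +4.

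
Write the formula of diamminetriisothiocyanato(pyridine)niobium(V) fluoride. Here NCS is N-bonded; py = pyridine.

[Nb(NCS)3(NH3)2(py)]F2

Ligands: 3 isothiocyanato (NCS, -1), 1 pyridine (py, neutral), 2 ammine (NH3, neutral). Ligand charge sum = -3.
Charge balance with fluoride (-1) requires 1 complex ion per 2 fluoride.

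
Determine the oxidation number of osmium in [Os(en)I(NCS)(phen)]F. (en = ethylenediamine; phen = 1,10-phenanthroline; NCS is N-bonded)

1 fluoride outside the brackets (-1 each) → the complex ion is 1+.
Ligand charges: 1×en neutral; 1×phen neutral; 1×NCS = -1; 1×I = -1; sum -2.
Os + (-2) = 1+ ⇒ Os is +3.

+3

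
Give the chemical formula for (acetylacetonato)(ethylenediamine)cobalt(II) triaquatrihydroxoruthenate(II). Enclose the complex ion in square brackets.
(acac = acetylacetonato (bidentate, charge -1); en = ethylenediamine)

[Co(acac)(en)][Ru(H2O)3(OH)3]

Cation [Co…]: ligand charges -1, Co(II) ⇒ ion charge 1+.
Anion [Ru…]: ligand charges -3, Ru(II) ⇒ ion charge 1−.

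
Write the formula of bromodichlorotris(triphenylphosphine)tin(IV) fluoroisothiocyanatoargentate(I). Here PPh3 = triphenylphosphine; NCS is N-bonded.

[SnBrCl2(PPh3)3][AgF(NCS)]

Cation [Sn…]: ligand charges -3, Sn(IV) ⇒ ion charge 1+.
Anion [Ag…]: ligand charges -2, Ag(I) ⇒ ion charge 1−.
One 1+ cation balances one 1− anion.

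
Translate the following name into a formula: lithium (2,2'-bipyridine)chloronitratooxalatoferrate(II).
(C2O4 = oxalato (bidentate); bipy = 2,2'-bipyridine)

Ligands: 1 oxalato (C2O4, -2), 1 2,2'-bipyridine (bipy, neutral), 1 nitrato (NO3, -1), 1 chloro (Cl, -1). Ligand charge sum = -4.
With Fe in oxidation state +2, the complex ion is [Fe...]^2−.
Charge balance with lithium (+1) requires 1 complex ion per 2 lithium.

Li2[Fe(bipy)(C2O4)Cl(NO3)]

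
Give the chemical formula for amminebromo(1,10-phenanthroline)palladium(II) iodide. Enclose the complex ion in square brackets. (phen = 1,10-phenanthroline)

[PdBr(NH3)(phen)]I

Ligands: 1 1,10-phenanthroline (phen, neutral), 1 ammine (NH3, neutral), 1 bromo (Br, -1). Ligand charge sum = -1.
Charge balance with iodide (-1) requires 1 complex ion per 1 iodide.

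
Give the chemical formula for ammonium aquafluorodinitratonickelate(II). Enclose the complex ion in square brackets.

NH4[NiF(H2O)(NO3)2]

Ligands: 2 nitrato (NO3, -1), 1 aqua (H2O, neutral), 1 fluoro (F, -1). Ligand charge sum = -3.
With Ni in oxidation state +2, the complex ion is [Ni...]^1−.
Charge balance with ammonium (+1) requires 1 complex ion per 1 ammonium.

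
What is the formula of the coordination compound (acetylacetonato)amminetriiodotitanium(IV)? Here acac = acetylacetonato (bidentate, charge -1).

[Ti(acac)I3(NH3)]

Ligands: 1 ammine (NH3, neutral), 3 iodo (I, -1), 1 acetylacetonato (acac, -1). Ligand charge sum = -4.
With Ti in oxidation state +4, the complex ion is [Ti...].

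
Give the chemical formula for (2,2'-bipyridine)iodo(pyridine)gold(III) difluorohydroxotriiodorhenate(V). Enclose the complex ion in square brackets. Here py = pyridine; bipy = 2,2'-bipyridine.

[Au(bipy)I(py)][ReF2I3(OH)]2

Cation [Au…]: ligand charges -1, Au(III) ⇒ ion charge 2+.
Anion [Re…]: ligand charges -6, Re(V) ⇒ ion charge 1−.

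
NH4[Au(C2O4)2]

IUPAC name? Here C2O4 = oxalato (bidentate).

The 1 ammonium counter-ion carries a total charge of +1, so each complex ion is 1−.
Ligand charges: 2×oxalato (-2 each); total -4. So Au + (-4) = 1−, giving Au = +3.
The complex ion is anionic, so gold takes the -ate form aurate(III).

ammonium dioxalatoaurate(III)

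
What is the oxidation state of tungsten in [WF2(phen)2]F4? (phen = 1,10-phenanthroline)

4 fluoride outside the brackets (-1 each) → the complex ion is 4+.
Ligand charges: 2×phen neutral; 2×F = -2; sum -2.
W + (-2) = 4+ ⇒ W is +6.

+6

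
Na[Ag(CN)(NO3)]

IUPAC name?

The 1 sodium counter-ion carries a total charge of +1, so each complex ion is 1−.
Ligand charges: 1×nitrato (-1 each), 1×cyano (-1 each); total -2. So Ag + (-2) = 1−, giving Ag = +1.
Ligands are named alphabetically: cyano before nitrato.
The complex ion is anionic, so silver takes the -ate form argentate(I).

sodium cyanonitratoargentate(I)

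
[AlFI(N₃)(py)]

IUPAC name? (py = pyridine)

There is no counter-ion, so the complex is neutral overall.
Ligand charges: 1×iodo (-1 each), 1×azido (-1 each), 1×fluoro (-1 each), 1×pyridine (neutral); total -3. So Al + (-3) = 0, giving Al = +3.
Ligands are named alphabetically: azido before fluoro before iodo before pyridine.

azidofluoroiodo(pyridine)aluminium(III)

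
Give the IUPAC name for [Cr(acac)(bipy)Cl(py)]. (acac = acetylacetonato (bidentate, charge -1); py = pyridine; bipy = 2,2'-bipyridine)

There is no counter-ion, so the complex is neutral overall.
Ligand charges: 1×acetylacetonato (-1 each), 1×chloro (-1 each), 1×pyridine (neutral), 1×2,2'-bipyridine (neutral); total -2. So Cr + (-2) = 0, giving Cr = +2.
Ligands are named alphabetically: acetylacetonato before bipyridine before chloro before pyridine.

(acetylacetonato)(2,2'-bipyridine)chloro(pyridine)chromium(II)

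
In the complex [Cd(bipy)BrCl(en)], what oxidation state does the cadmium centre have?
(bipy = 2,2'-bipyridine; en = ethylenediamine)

+2

No counter-ion: the bracketed complex is neutral.
Ligand charges: 1×Cl = -1; 1×bipy neutral; 1×Br = -1; 1×en neutral; sum -2.
Cd + (-2) = 0 ⇒ Cd is +2.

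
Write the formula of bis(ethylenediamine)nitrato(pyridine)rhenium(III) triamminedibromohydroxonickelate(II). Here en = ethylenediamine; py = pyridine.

[Re(en)2(NO3)(py)][NiBr2(NH3)3(OH)]2

Cation [Re…]: ligand charges -1, Re(III) ⇒ ion charge 2+.
Anion [Ni…]: ligand charges -3, Ni(II) ⇒ ion charge 1−.
One 2+ cation requires 2 of the 1− anion.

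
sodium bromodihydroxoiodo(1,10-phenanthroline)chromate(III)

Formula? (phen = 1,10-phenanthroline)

Ligands: 1 iodo (I, -1), 2 hydroxo (OH, -1), 1 1,10-phenanthroline (phen, neutral), 1 bromo (Br, -1). Ligand charge sum = -4.
With Cr in oxidation state +3, the complex ion is [Cr...]^1−.
Charge balance with sodium (+1) requires 1 complex ion per 1 sodium.

Na[CrBrI(OH)2(phen)]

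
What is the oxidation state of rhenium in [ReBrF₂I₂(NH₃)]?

+5

No counter-ion: the bracketed complex is neutral.
Ligand charges: 1×NH3 neutral; 1×Br = -1; 2×I = -2; 2×F = -2; sum -5.
Re + (-5) = 0 ⇒ Re is +5.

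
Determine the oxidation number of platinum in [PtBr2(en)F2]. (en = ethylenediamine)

+4

No counter-ion: the bracketed complex is neutral.
Ligand charges: 2×Br = -2; 1×en neutral; 2×F = -2; sum -4.
Pt + (-4) = 0 ⇒ Pt is +4.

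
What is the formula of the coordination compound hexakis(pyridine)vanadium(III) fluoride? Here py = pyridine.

Ligands: 6 pyridine (py, neutral). Ligand charge sum = 0.
With V in oxidation state +3, the complex ion is [V...]^3+.
Charge balance with fluoride (-1) requires 1 complex ion per 3 fluoride.

[V(py)6]F3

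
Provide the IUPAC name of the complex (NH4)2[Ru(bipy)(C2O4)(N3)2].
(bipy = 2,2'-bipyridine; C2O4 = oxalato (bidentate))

ammonium diazido(2,2'-bipyridine)oxalatoruthenate(II)

The 2 ammonium counter-ions carry a total charge of +2, so each complex ion is 2−.
Ligand charges: 2×azido (-1 each), 1×2,2'-bipyridine (neutral), 1×oxalato (-2 each); total -4. So Ru + (-4) = 2−, giving Ru = +2.
Ligands are named alphabetically: azido before bipyridine before oxalato.
The complex ion is anionic, so ruthenium takes the -ate form ruthenate(II).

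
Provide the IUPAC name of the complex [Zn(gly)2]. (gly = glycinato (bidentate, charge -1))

bis(glycinato)zinc(II)

There is no counter-ion, so the complex is neutral overall.
Ligand charges: 2×glycinato (-1 each); total -2. So Zn + (-2) = 0, giving Zn = +2.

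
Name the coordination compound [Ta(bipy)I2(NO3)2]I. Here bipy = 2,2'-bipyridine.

The 1 iodide counter-ion carries a total charge of -1, so each complex ion is 1+.
Ligand charges: 2×nitrato (-1 each), 1×2,2'-bipyridine (neutral), 2×iodo (-1 each); total -4. So Ta + (-4) = 1+, giving Ta = +5.
Ligands are named alphabetically: bipyridine before iodo before nitrato.

(2,2'-bipyridine)diiododinitratotantalum(V) iodide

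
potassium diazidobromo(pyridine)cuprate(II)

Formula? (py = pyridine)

K[CuBr(N3)2(py)]

Ligands: 1 bromo (Br, -1), 2 azido (N3, -1), 1 pyridine (py, neutral). Ligand charge sum = -3.
With Cu in oxidation state +2, the complex ion is [Cu...]^1−.
Charge balance with potassium (+1) requires 1 complex ion per 1 potassium.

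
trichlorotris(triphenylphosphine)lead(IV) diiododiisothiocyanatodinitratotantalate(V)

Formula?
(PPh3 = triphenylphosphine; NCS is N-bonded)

[PbCl3(PPh3)3][TaI2(NCS)2(NO3)2]

Cation [Pb…]: ligand charges -3, Pb(IV) ⇒ ion charge 1+.
Anion [Ta…]: ligand charges -6, Ta(V) ⇒ ion charge 1−.
One 1+ cation balances one 1− anion.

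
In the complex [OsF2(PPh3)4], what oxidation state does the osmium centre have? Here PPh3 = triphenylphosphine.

No counter-ion: the bracketed complex is neutral.
Ligand charges: 2×F = -2; 4×PPh3 neutral; sum -2.
Os + (-2) = 0 ⇒ Os is +2.

+2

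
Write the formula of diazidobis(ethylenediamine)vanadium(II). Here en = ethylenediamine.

Ligands: 2 azido (N3, -1), 2 ethylenediamine (en, neutral). Ligand charge sum = -2.
With V in oxidation state +2, the complex ion is [V...].

[V(en)2(N3)2]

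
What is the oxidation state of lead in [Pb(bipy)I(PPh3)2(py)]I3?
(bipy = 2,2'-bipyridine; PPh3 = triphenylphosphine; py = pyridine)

+4

3 iodide outside the brackets (-1 each) → the complex ion is 3+.
Ligand charges: 1×I = -1; 1×bipy neutral; 2×PPh3 neutral; 1×py neutral; sum -1.
Pb + (-1) = 3+ ⇒ Pb is +4.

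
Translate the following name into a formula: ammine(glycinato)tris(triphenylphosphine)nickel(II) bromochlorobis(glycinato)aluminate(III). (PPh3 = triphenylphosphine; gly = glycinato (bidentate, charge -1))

Cation [Ni…]: ligand charges -1, Ni(II) ⇒ ion charge 1+.
Anion [Al…]: ligand charges -4, Al(III) ⇒ ion charge 1−.

[Ni(gly)(NH3)(PPh3)3][AlBrCl(gly)2]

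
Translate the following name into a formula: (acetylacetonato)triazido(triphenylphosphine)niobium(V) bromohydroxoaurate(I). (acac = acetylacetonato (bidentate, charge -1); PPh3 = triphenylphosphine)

[Nb(acac)(N3)3(PPh3)][AuBr(OH)]

Cation [Nb…]: ligand charges -4, Nb(V) ⇒ ion charge 1+.
Anion [Au…]: ligand charges -2, Au(I) ⇒ ion charge 1−.
One 1+ cation balances one 1− anion.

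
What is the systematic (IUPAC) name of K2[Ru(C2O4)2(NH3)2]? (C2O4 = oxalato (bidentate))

potassium diamminedioxalatoruthenate(II)

The 2 potassium counter-ions carry a total charge of +2, so each complex ion is 2−.
Ligand charges: 2×oxalato (-2 each), 2×ammine (neutral); total -4. So Ru + (-4) = 2−, giving Ru = +2.
The complex ion is anionic, so ruthenium takes the -ate form ruthenate(II).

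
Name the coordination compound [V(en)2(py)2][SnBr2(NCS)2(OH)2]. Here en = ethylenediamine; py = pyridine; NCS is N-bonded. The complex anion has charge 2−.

bis(ethylenediamine)bis(pyridine)vanadium(II) dibromodihydroxodiisothiocyanatostannate(IV)

Both ions are complex: the cation is named first with the plain metal name, the anion second with the -ate form; each ion's ligands are alphabetised independently.
The complex anion is given as 2−; its ligand charges sum to -6, so Sn = +4.
A 1:1 salt means the cation carries the equal and opposite charge, 2+.
Cation: ligand charges sum to 0; for the ion to be 2+, V = +2.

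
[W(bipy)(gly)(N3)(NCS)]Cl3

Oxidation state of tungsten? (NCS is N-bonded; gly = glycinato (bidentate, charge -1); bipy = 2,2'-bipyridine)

+6

3 chloride outside the brackets (-1 each) → the complex ion is 3+.
Ligand charges: 1×NCS = -1; 1×gly = -1; 1×bipy neutral; 1×N3 = -1; sum -3.
W + (-3) = 3+ ⇒ W is +6.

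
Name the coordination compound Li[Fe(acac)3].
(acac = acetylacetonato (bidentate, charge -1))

The 1 lithium counter-ion carries a total charge of +1, so each complex ion is 1−.
Ligand charges: 3×acetylacetonato (-1 each); total -3. So Fe + (-3) = 1−, giving Fe = +2.
The complex ion is anionic, so iron takes the -ate form ferrate(II).

lithium tris(acetylacetonato)ferrate(II)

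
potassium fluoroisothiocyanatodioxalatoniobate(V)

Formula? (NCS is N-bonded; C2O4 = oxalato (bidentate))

Ligands: 1 fluoro (F, -1), 1 isothiocyanato (NCS, -1), 2 oxalato (C2O4, -2). Ligand charge sum = -6.
With Nb in oxidation state +5, the complex ion is [Nb...]^1−.
Charge balance with potassium (+1) requires 1 complex ion per 1 potassium.

K[Nb(C2O4)2F(NCS)]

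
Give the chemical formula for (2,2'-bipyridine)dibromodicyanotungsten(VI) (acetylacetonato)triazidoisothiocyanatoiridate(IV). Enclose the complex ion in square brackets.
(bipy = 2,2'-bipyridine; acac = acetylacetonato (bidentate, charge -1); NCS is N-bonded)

[W(bipy)Br2(CN)2][Ir(acac)(N3)3(NCS)]2

Cation [W…]: ligand charges -4, W(VI) ⇒ ion charge 2+.
Anion [Ir…]: ligand charges -5, Ir(IV) ⇒ ion charge 1−.
One 2+ cation requires 2 of the 1− anion.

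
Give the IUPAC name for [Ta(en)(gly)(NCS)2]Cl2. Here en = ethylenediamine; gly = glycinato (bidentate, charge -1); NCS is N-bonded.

The 2 chloride counter-ions carry a total charge of -2, so each complex ion is 2+.
Ligand charges: 1×ethylenediamine (neutral), 1×glycinato (-1 each), 2×isothiocyanato (-1 each); total -3. So Ta + (-3) = 2+, giving Ta = +5.
Ligands are named alphabetically: ethylenediamine before glycinato before isothiocyanato.

(ethylenediamine)(glycinato)diisothiocyanatotantalum(V) chloride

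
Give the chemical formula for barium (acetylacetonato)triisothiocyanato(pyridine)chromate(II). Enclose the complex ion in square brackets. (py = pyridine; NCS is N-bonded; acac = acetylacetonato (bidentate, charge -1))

Ba[Cr(acac)(NCS)3(py)]

Ligands: 1 pyridine (py, neutral), 3 isothiocyanato (NCS, -1), 1 acetylacetonato (acac, -1). Ligand charge sum = -4.
With Cr in oxidation state +2, the complex ion is [Cr...]^2−.
Charge balance with barium (+2) requires 1 complex ion per 1 barium.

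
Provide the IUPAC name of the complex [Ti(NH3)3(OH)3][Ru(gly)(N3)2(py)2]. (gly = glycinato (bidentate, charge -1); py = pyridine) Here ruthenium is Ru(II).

Ru is given as +2; the anion's ligand charges sum to -3, so the complex anion is 1−.
A 1:1 salt means the cation carries the equal and opposite charge, 1+.
Cation: ligand charges sum to -3; for the ion to be 1+, Ti = +4.

triamminetrihydroxotitanium(IV) diazido(glycinato)bis(pyridine)ruthenate(II)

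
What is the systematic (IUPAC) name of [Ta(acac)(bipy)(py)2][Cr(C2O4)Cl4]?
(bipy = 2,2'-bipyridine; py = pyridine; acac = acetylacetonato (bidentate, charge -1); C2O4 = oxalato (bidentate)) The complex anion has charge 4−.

(acetylacetonato)(2,2'-bipyridine)bis(pyridine)tantalum(V) tetrachlorooxalatochromate(II)

Both ions are complex: the cation is named first with the plain metal name, the anion second with the -ate form; each ion's ligands are alphabetised independently.
The complex anion is given as 4−; its ligand charges sum to -6, so Cr = +2.
A 1:1 salt means the cation carries the equal and opposite charge, 4+.
Cation: ligand charges sum to -1; for the ion to be 4+, Ta = +5.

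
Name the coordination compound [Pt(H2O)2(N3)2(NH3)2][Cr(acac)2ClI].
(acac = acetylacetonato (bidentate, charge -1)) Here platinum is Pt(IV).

diamminediaquadiazidoplatinum(IV) bis(acetylacetonato)chloroiodochromate(II)

Both ions are complex: the cation is named first with the plain metal name, the anion second with the -ate form; each ion's ligands are alphabetised independently.
Pt is given as +4; the cation's ligand charges sum to -2, so the complex cation is 2+.
A 1:1 salt means the anion carries the equal and opposite charge, 2−.
Anion: ligand charges sum to -4; for the ion to be 2−, Cr = +2.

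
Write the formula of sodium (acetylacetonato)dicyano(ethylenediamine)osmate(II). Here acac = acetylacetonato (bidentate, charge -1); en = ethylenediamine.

Na[Os(acac)(CN)2(en)]

Ligands: 2 cyano (CN, -1), 1 acetylacetonato (acac, -1), 1 ethylenediamine (en, neutral). Ligand charge sum = -3.
With Os in oxidation state +2, the complex ion is [Os...]^1−.
Charge balance with sodium (+1) requires 1 complex ion per 1 sodium.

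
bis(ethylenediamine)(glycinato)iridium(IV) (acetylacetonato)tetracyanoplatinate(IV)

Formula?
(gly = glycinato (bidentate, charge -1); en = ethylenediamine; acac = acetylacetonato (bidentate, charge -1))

Cation [Ir…]: ligand charges -1, Ir(IV) ⇒ ion charge 3+.
Anion [Pt…]: ligand charges -5, Pt(IV) ⇒ ion charge 1−.

[Ir(en)2(gly)][Pt(acac)(CN)4]3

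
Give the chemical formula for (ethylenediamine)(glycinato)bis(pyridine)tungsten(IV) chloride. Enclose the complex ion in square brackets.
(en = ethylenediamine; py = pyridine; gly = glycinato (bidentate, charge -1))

Ligands: 1 ethylenediamine (en, neutral), 2 pyridine (py, neutral), 1 glycinato (gly, -1). Ligand charge sum = -1.
Charge balance with chloride (-1) requires 1 complex ion per 3 chloride.

[W(en)(gly)(py)2]Cl3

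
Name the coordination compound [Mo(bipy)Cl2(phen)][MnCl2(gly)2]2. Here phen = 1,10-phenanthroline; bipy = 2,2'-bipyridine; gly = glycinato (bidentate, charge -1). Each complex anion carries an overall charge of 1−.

(2,2'-bipyridine)dichloro(1,10-phenanthroline)molybdenum(IV) dichlorobis(glycinato)manganate(III)

Both ions are complex: the cation is named first with the plain metal name, the anion second with the -ate form; each ion's ligands are alphabetised independently.
The complex anion is given as 1−; its ligand charges sum to -4, so Mn = +3.
With 2 anions per cation, the cation must be 2×1 = 2+.
Cation: ligand charges sum to -2; for the ion to be 2+, Mo = +4.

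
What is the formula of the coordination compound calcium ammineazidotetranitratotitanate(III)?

Ca[Ti(N3)(NH3)(NO3)4]

Ligands: 1 azido (N3, -1), 4 nitrato (NO3, -1), 1 ammine (NH3, neutral). Ligand charge sum = -5.
With Ti in oxidation state +3, the complex ion is [Ti...]^2−.
Charge balance with calcium (+2) requires 1 complex ion per 1 calcium.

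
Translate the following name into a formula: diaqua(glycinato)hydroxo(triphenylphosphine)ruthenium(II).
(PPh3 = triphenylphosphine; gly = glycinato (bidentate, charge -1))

Ligands: 2 aqua (H2O, neutral), 1 triphenylphosphine (PPh3, neutral), 1 glycinato (gly, -1), 1 hydroxo (OH, -1). Ligand charge sum = -2.
With Ru in oxidation state +2, the complex ion is [Ru...].

[Ru(gly)(H2O)2(OH)(PPh3)]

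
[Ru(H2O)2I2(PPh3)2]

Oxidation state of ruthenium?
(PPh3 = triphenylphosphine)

No counter-ion: the bracketed complex is neutral.
Ligand charges: 2×PPh3 neutral; 2×H2O neutral; 2×I = -2; sum -2.
Ru + (-2) = 0 ⇒ Ru is +2.

+2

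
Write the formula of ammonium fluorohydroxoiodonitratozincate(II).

(NH4)2[ZnFI(NO3)(OH)]

Ligands: 1 fluoro (F, -1), 1 iodo (I, -1), 1 hydroxo (OH, -1), 1 nitrato (NO3, -1). Ligand charge sum = -4.
Charge balance with ammonium (+1) requires 1 complex ion per 2 ammonium.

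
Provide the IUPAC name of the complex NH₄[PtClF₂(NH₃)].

ammonium amminechlorodifluoroplatinate(II)

The 1 ammonium counter-ion carries a total charge of +1, so each complex ion is 1−.
Ligand charges: 2×fluoro (-1 each), 1×ammine (neutral), 1×chloro (-1 each); total -3. So Pt + (-3) = 1−, giving Pt = +2.
Ligands are named alphabetically: ammine before chloro before fluoro.
The complex ion is anionic, so platinum takes the -ate form platinate(II).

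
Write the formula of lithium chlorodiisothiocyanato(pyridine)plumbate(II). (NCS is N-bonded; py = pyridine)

Ligands: 2 isothiocyanato (NCS, -1), 1 pyridine (py, neutral), 1 chloro (Cl, -1). Ligand charge sum = -3.
Charge balance with lithium (+1) requires 1 complex ion per 1 lithium.

Li[PbCl(NCS)2(py)]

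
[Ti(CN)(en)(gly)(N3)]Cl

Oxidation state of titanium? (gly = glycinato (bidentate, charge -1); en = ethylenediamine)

+4

1 chloride outside the brackets (-1 each) → the complex ion is 1+.
Ligand charges: 1×N3 = -1; 1×gly = -1; 1×CN = -1; 1×en neutral; sum -3.
Ti + (-3) = 1+ ⇒ Ti is +4.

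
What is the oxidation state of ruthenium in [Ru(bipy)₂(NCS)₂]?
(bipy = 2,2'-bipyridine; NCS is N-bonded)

+2

No counter-ion: the bracketed complex is neutral.
Ligand charges: 2×bipy neutral; 2×NCS = -2; sum -2.
Ru + (-2) = 0 ⇒ Ru is +2.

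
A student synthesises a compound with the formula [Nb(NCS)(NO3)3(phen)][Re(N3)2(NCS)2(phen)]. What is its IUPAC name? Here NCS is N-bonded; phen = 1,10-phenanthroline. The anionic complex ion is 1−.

isothiocyanatotrinitrato(1,10-phenanthroline)niobium(V) diazidodiisothiocyanato(1,10-phenanthroline)rhenate(III)

The complex anion is given as 1−; its ligand charges sum to -4, so Re = +3.
A 1:1 salt means the cation carries the equal and opposite charge, 1+.
Cation: ligand charges sum to -4; for the ion to be 1+, Nb = +5.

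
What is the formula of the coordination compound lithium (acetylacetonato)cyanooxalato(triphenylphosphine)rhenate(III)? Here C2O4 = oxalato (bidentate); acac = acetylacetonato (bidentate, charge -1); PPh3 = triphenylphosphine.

Ligands: 1 oxalato (C2O4, -2), 1 cyano (CN, -1), 1 acetylacetonato (acac, -1), 1 triphenylphosphine (PPh3, neutral). Ligand charge sum = -4.
Charge balance with lithium (+1) requires 1 complex ion per 1 lithium.

Li[Re(acac)(C2O4)(CN)(PPh3)]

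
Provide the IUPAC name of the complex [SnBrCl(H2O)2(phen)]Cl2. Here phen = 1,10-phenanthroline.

diaquabromochloro(1,10-phenanthroline)tin(IV) chloride

The 2 chloride counter-ions carry a total charge of -2, so each complex ion is 2+.
Ligand charges: 1×1,10-phenanthroline (neutral), 1×chloro (-1 each), 2×aqua (neutral), 1×bromo (-1 each); total -2. So Sn + (-2) = 2+, giving Sn = +4.
Ligands are named alphabetically: aqua before bromo before chloro before phenanthroline.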